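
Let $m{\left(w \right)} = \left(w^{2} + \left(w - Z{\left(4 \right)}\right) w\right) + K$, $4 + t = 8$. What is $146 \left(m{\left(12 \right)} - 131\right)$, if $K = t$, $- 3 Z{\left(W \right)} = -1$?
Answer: $22922$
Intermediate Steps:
$t = 4$ ($t = -4 + 8 = 4$)
$Z{\left(W \right)} = \frac{1}{3}$ ($Z{\left(W \right)} = \left(- \frac{1}{3}\right) \left(-1\right) = \frac{1}{3}$)
$K = 4$
$m{\left(w \right)} = 4 + w^{2} + w \left(- \frac{1}{3} + w\right)$ ($m{\left(w \right)} = \left(w^{2} + \left(w - \frac{1}{3}\right) w\right) + 4 = \left(w^{2} + \left(- \frac{1}{3} + w\right) w\right) + 4 = \left(w^{2} + w \left(- \frac{1}{3} + w\right)\right) + 4 = 4 + w^{2} + w \left(- \frac{1}{3} + w\right)$)
$146 \left(m{\left(12 \right)} - 131\right) = 146 \left(\left(4 + 2 \cdot 12^{2} - 4\right) - 131\right) = 146 \left(\left(4 + 2 \cdot 144 - 4\right) - 131\right) = 146 \left(\left(4 + 288 - 4\right) - 131\right) = 146 \left(288 - 131\right) = 146 \cdot 157 = 22922$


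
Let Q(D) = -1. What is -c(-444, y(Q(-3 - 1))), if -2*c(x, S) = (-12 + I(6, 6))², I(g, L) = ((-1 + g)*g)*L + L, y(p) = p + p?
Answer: 15138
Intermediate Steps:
y(p) = 2*p
I(g, L) = L + L*g*(-1 + g) (I(g, L) = (g*(-1 + g))*L + L = L*g*(-1 + g) + L = L + L*g*(-1 + g))
c(x, S) = -15138 (c(x, S) = -(-12 + 6*(1 + 6² - 1*6))²/2 = -(-12 + 6*(1 + 36 - 6))²/2 = -(-12 + 6*31)²/2 = -(-12 + 186)²/2 = -½*174² = -½*30276 = -15138)
-c(-444, y(Q(-3 - 1))) = -1*(-15138) = 15138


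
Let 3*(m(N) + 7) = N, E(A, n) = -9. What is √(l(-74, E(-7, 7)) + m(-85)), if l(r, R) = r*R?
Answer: 2*√1419/3 ≈ 25.113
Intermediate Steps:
l(r, R) = R*r
m(N) = -7 + N/3
√(l(-74, E(-7, 7)) + m(-85)) = √(-9*(-74) + (-7 + (⅓)*(-85))) = √(666 + (-7 - 85/3)) = √(666 - 106/3) = √(1892/3) = 2*√1419/3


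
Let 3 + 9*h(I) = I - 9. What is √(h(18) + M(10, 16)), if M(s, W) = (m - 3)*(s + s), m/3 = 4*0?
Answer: I*√534/3 ≈ 7.7028*I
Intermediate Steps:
h(I) = -4/3 + I/9 (h(I) = -⅓ + (I - 9)/9 = -⅓ + (-9 + I)/9 = -⅓ + (-1 + I/9) = -4/3 + I/9)
m = 0 (m = 3*(4*0) = 3*0 = 0)
M(s, W) = -6*s (M(s, W) = (0 - 3)*(s + s) = -6*s)
√(h(18) + M(10, 16)) = √((-4/3 + (⅑)*18) - 6*10) = √((-4/3 + 2) - 60) = √(⅔ - 60) = √(-178/3) = I*√534/3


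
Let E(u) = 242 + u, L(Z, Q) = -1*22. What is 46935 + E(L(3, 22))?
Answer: 47155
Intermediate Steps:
L(Z, Q) = -22
46935 + E(L(3, 22)) = 46935 + (242 - 22) = 46935 + 220 = 47155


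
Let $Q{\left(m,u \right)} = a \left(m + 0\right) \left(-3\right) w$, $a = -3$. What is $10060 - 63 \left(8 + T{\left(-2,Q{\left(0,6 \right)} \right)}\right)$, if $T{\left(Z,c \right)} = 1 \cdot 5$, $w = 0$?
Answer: $9241$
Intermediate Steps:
$Q{\left(m,u \right)} = 0$ ($Q{\left(m,u \right)} = - 3 \left(m + 0\right) \left(-3\right) 0 = - 3 m \left(-3\right) 0 = - 3 \left(- 3 m\right) 0 = 9 m 0 = 0$)
$T{\left(Z,c \right)} = 5$
$10060 - 63 \left(8 + T{\left(-2,Q{\left(0,6 \right)} \right)}\right) = 10060 - 63 \left(8 + 5\right) = 10060 - 63 \cdot 13 = 10060 - 819 = 9241$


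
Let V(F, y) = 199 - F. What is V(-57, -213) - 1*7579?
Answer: -7323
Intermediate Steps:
V(-57, -213) - 1*7579 = (199 - 1*(-57)) - 1*7579 = (199 + 57) - 7579 = 256 - 7579 = -7323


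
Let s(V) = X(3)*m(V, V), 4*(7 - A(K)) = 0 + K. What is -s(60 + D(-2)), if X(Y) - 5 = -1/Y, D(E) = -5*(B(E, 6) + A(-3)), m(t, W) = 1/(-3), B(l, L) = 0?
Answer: 14/9 ≈ 1.5556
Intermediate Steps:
m(t, W) = -1/3
A(K) = 7 - K/4 (A(K) = 7 - (0 + K)/4 = 7 - K/4)
D(E) = -155/4 (D(E) = -5*(0 + (7 - 1/4*(-3))) = -5*(0 + (7 + 3/4)) = -5*(0 + 31/4) = -5*31/4 = -155/4)
X(Y) = 5 - 1/Y
s(V) = -14/9 (s(V) = (5 - 1/3)*(-1/3) = (14/3)*(-1/3) = -14/9)
-s(60 + D(-2)) = -1*(-14/9) = 14/9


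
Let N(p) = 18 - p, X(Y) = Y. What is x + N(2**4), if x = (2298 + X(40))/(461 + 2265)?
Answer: 3895/1363 ≈ 2.8577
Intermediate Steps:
x = 1169/1363 (x = (2298 + 40)/(461 + 2265) = 2338/2726 = 2338*(1/2726) = 1169/1363 ≈ 0.85767)
x + N(2**4) = 1169/1363 + (18 - 1*2**4) = 1169/1363 + (18 - 1*16) = 1169/1363 + (18 - 16) = 1169/1363 + 2 = 3895/1363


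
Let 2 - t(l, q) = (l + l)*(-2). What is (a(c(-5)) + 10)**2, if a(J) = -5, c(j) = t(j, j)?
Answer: 25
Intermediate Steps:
t(l, q) = 2 + 4*l (t(l, q) = 2 - (l + l)*(-2) = 2 - 2*l*(-2) = 2 - (-4)*l = 2 + 4*l)
c(j) = 2 + 4*j
(a(c(-5)) + 10)**2 = (-5 + 10)**2 = 5**2 = 25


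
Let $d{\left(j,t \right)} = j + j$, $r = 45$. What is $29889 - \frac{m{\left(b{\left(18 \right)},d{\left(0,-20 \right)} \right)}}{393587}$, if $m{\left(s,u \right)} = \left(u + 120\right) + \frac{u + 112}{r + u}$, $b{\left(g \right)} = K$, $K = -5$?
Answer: $\frac{529376477423}{17711415} \approx 29889.0$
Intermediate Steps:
$b{\left(g \right)} = -5$
$d{\left(j,t \right)} = 2 j$
$m{\left(s,u \right)} = 120 + u + \frac{112 + u}{45 + u}$ ($m{\left(s,u \right)} = \left(u + 120\right) + \frac{u + 112}{45 + u} = \left(120 + u\right) + \frac{112 + u}{45 + u} = 120 + u + \frac{112 + u}{45 + u}$)
$29889 - \frac{m{\left(b{\left(18 \right)},d{\left(0,-20 \right)} \right)}}{393587} = 29889 - \frac{\frac{1}{45 + 2 \cdot 0} \left(5512 + \left(2 \cdot 0\right)^{2} + 166 \cdot 2 \cdot 0\right)}{393587} = 29889 - \frac{5512 + 0^{2} + 166 \cdot 0}{45 + 0} \cdot \frac{1}{393587} = 29889 - \frac{5512 + 0 + 0}{45} \cdot \frac{1}{393587} = 29889 - \frac{1}{45} \cdot 5512 \cdot \frac{1}{393587} = 29889 - \frac{5512}{45} \cdot \frac{1}{393587} = 29889 - \frac{5512}{17711415} = \frac{529376477423}{17711415}$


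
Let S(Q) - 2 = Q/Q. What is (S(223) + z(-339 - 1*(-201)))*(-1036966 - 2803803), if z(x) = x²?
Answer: -73155127143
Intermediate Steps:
S(Q) = 3 (S(Q) = 2 + Q/Q = 2 + 1 = 3)
(S(223) + z(-339 - 1*(-201)))*(-1036966 - 2803803) = (3 + (-339 - 1*(-201))²)*(-1036966 - 2803803) = (3 + (-339 + 201)²)*(-3840769) = (3 + (-138)²)*(-3840769) = (3 + 19044)*(-3840769) = 19047*(-3840769) = -73155127143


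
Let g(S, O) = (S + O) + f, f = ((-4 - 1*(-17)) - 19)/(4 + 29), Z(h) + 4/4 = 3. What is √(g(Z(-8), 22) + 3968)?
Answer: √483010/11 ≈ 63.181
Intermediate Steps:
Z(h) = 2 (Z(h) = -1 + 3 = 2)
f = -2/11 (f = ((-4 + 17) - 19)/33 = (13 - 19)*(1/33) = -6*1/33 = -2/11 ≈ -0.18182)
g(S, O) = -2/11 + O + S (g(S, O) = (S + O) - 2/11 = (O + S) - 2/11 = -2/11 + O + S)
√(g(Z(-8), 22) + 3968) = √((-2/11 + 22 + 2) + 3968) = √(262/11 + 3968) = √(43910/11) = √483010/11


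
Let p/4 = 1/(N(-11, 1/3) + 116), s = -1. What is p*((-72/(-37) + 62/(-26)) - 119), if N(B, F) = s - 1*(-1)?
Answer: -57450/13949 ≈ -4.1186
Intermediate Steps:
N(B, F) = 0 (N(B, F) = -1 - 1*(-1) = -1 + 1 = 0)
p = 1/29 (p = 4/(0 + 116) = 4/116 = 4*(1/116) = 1/29 ≈ 0.034483)
p*((-72/(-37) + 62/(-26)) - 119) = ((-72/(-37) + 62/(-26)) - 119)/29 = ((-72*(-1/37) + 62*(-1/26)) - 119)/29 = ((72/37 - 31/13) - 119)/29 = (-211/481 - 119)/29 = (1/29)*(-57450/481) = -57450/13949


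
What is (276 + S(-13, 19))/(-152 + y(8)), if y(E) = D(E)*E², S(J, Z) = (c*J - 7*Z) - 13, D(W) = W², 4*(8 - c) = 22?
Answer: 195/7888 ≈ 0.024721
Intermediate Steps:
c = 5/2 (c = 8 - ¼*22 = 8 - 11/2 = 5/2 ≈ 2.5000)
S(J, Z) = -13 - 7*Z + 5*J/2 (S(J, Z) = (5*J/2 - 7*Z) - 13 = (-7*Z + 5*J/2) - 13 = -13 - 7*Z + 5*J/2)
y(E) = E⁴ (y(E) = E²*E² = E⁴)
(276 + S(-13, 19))/(-152 + y(8)) = (276 + (-13 - 7*19 + (5/2)*(-13)))/(-152 + 8⁴) = (276 + (-13 - 133 - 65/2))/(-152 + 4096) = (276 - 357/2)/3944 = (195/2)*(1/3944) = 195/7888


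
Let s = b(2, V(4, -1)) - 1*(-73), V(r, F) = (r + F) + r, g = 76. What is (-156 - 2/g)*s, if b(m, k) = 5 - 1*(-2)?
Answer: -237160/19 ≈ -12482.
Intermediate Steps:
V(r, F) = F + 2*r (V(r, F) = (F + r) + r = F + 2*r)
b(m, k) = 7 (b(m, k) = 5 + 2 = 7)
s = 80 (s = 7 - 1*(-73) = 7 + 73 = 80)
(-156 - 2/g)*s = (-156 - 2/76)*80 = (-156 - 2*1/76)*80 = (-156 - 1/38)*80 = -5929/38*80 = -237160/19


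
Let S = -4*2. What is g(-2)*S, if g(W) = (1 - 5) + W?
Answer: 48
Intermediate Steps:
S = -8
g(W) = -4 + W
g(-2)*S = (-4 - 2)*(-8) = -6*(-8) = 48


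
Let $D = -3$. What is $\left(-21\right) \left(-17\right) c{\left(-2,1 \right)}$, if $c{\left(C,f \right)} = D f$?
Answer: $-1071$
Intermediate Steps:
$c{\left(C,f \right)} = - 3 f$
$\left(-21\right) \left(-17\right) c{\left(-2,1 \right)} = \left(-21\right) \left(-17\right) \left(\left(-3\right) 1\right) = 357 \left(-3\right) = -1071$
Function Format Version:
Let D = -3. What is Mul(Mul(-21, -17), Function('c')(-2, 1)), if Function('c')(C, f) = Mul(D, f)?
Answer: -1071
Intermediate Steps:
Function('c')(C, f) = Mul(-3, f)
Mul(Mul(-21, -17), Function('c')(-2, 1)) = Mul(Mul(-21, -17), Mul(-3, 1)) = Mul(357, -3) = -1071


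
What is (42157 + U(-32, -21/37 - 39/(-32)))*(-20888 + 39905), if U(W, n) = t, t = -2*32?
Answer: 800482581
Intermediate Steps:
t = -64
U(W, n) = -64
(42157 + U(-32, -21/37 - 39/(-32)))*(-20888 + 39905) = (42157 - 64)*(-20888 + 39905) = 42093*19017 = 800482581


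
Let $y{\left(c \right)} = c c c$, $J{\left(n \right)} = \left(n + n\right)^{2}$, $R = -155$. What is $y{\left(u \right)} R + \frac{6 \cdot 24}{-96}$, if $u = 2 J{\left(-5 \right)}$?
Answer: $- \frac{2480000003}{2} \approx -1.24 \cdot 10^{9}$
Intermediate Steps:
$J{\left(n \right)} = 4 n^{2}$ ($J{\left(n \right)} = \left(2 n\right)^{2} = 4 n^{2}$)
$u = 200$ ($u = 2 \cdot 4 \left(-5\right)^{2} = 2 \cdot 4 \cdot 25 = 2 \cdot 100 = 200$)
$y{\left(c \right)} = c^{3}$ ($y{\left(c \right)} = c^{2} c = c^{3}$)
$y{\left(u \right)} R + \frac{6 \cdot 24}{-96} = 200^{3} \left(-155\right) + \frac{6 \cdot 24}{-96} = 8000000 \left(-155\right) + 144 \left(- \frac{1}{96}\right) = -1240000000 - \frac{3}{2} = - \frac{2480000003}{2}$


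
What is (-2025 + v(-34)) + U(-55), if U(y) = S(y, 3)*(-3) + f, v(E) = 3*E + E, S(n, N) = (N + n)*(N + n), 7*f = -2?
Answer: -71913/7 ≈ -10273.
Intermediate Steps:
f = -2/7 (f = (⅐)*(-2) = -2/7 ≈ -0.28571)
S(n, N) = (N + n)²
v(E) = 4*E
U(y) = -2/7 - 3*(3 + y)² (U(y) = (3 + y)²*(-3) - 2/7 = -3*(3 + y)² - 2/7 = -2/7 - 3*(3 + y)²)
(-2025 + v(-34)) + U(-55) = (-2025 + 4*(-34)) + (-2/7 - 3*(3 - 55)²) = (-2025 - 136) + (-2/7 - 3*(-52)²) = -2161 + (-2/7 - 3*2704) = -2161 + (-2/7 - 8112) = -2161 - 56786/7 = -71913/7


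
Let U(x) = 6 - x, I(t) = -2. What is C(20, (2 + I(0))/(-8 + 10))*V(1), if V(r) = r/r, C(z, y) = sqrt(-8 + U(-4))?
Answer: sqrt(2) ≈ 1.4142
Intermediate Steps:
C(z, y) = sqrt(2) (C(z, y) = sqrt(-8 + (6 - 1*(-4))) = sqrt(-8 + (6 + 4)) = sqrt(-8 + 10) = sqrt(2))
V(r) = 1
C(20, (2 + I(0))/(-8 + 10))*V(1) = sqrt(2)*1 = sqrt(2)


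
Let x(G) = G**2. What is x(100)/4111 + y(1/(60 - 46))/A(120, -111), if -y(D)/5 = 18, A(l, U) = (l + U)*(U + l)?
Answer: 48890/36999 ≈ 1.3214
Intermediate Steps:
A(l, U) = (U + l)**2 (A(l, U) = (U + l)*(U + l) = (U + l)**2)
y(D) = -90 (y(D) = -5*18 = -90)
x(100)/4111 + y(1/(60 - 46))/A(120, -111) = 100**2/4111 - 90/(-111 + 120)**2 = 10000*(1/4111) - 90/(9**2) = 10000/4111 - 90/81 = 10000/4111 - 90*1/81 = 10000/4111 - 10/9 = 48890/36999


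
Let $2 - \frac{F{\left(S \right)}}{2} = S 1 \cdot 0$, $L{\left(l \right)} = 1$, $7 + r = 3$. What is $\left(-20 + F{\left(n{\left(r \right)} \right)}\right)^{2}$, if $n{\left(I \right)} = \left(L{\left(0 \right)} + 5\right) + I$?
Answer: $256$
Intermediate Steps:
$r = -4$ ($r = -7 + 3 = -4$)
$n{\left(I \right)} = 6 + I$ ($n{\left(I \right)} = \left(1 + 5\right) + I = 6 + I$)
$F{\left(S \right)} = 4$ ($F{\left(S \right)} = 4 - 2 S 1 \cdot 0 = 4 - 2 S 0 = 4 - 0 = 4 + 0 = 4$)
$\left(-20 + F{\left(n{\left(r \right)} \right)}\right)^{2} = \left(-20 + 4\right)^{2} = \left(-16\right)^{2} = 256$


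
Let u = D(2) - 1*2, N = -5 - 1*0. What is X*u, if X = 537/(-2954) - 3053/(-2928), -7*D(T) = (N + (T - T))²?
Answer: -48400469/10090864 ≈ -4.7965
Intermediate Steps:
N = -5 (N = -5 + 0 = -5)
D(T) = -25/7 (D(T) = -(-5 + (T - T))²/7 = -(-5 + 0)²/7 = -⅐*(-5)² = -⅐*25 = -25/7)
X = 3723113/4324656 (X = 537*(-1/2954) - 3053*(-1/2928) = -537/2954 + 3053/2928 = 3723113/4324656 ≈ 0.86090)
u = -39/7 (u = -25/7 - 1*2 = -25/7 - 2 = -39/7 ≈ -5.5714)
X*u = (3723113/4324656)*(-39/7) = -48400469/10090864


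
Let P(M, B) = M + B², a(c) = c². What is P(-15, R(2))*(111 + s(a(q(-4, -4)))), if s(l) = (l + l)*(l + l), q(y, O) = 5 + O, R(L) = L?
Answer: -1265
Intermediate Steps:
s(l) = 4*l² (s(l) = (2*l)*(2*l) = 4*l²)
P(-15, R(2))*(111 + s(a(q(-4, -4)))) = (-15 + 2²)*(111 + 4*((5 - 4)²)²) = (-15 + 4)*(111 + 4*(1²)²) = -11*(111 + 4*1²) = -11*(111 + 4*1) = -11*(111 + 4) = -11*115 = -1265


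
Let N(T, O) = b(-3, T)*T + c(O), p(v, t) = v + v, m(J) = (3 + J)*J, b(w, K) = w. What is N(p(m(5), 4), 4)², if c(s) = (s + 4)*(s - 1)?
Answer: 46656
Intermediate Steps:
m(J) = J*(3 + J)
c(s) = (-1 + s)*(4 + s) (c(s) = (4 + s)*(-1 + s) = (-1 + s)*(4 + s))
p(v, t) = 2*v
N(T, O) = -4 + O² - 3*T + 3*O (N(T, O) = -3*T + (-4 + O² + 3*O) = -4 + O² - 3*T + 3*O)
N(p(m(5), 4), 4)² = (-4 + 4² - 6*5*(3 + 5) + 3*4)² = (-4 + 16 - 6*5*8 + 12)² = (-4 + 16 - 6*40 + 12)² = (-4 + 16 - 3*80 + 12)² = (-4 + 16 - 240 + 12)² = (-216)² = 46656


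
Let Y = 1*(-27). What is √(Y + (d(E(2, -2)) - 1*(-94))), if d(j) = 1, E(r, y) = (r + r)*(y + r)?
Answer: 2*√17 ≈ 8.2462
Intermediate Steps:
E(r, y) = 2*r*(r + y) (E(r, y) = (2*r)*(r + y) = 2*r*(r + y))
Y = -27
√(Y + (d(E(2, -2)) - 1*(-94))) = √(-27 + (1 - 1*(-94))) = √(-27 + (1 + 94)) = √(-27 + 95) = √68 = 2*√17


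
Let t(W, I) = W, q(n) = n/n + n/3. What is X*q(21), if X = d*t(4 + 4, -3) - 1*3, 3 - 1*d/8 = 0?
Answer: 1512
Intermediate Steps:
q(n) = 1 + n/3 (q(n) = 1 + n*(⅓) = 1 + n/3)
d = 24 (d = 24 - 8*0 = 24 + 0 = 24)
X = 189 (X = 24*(4 + 4) - 1*3 = 24*8 - 3 = 192 - 3 = 189)
X*q(21) = 189*(1 + (⅓)*21) = 189*(1 + 7) = 189*8 = 1512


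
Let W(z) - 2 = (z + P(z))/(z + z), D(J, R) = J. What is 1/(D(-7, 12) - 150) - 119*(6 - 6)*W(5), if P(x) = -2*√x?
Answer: -1/157 ≈ -0.0063694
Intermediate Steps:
W(z) = 2 + (z - 2*√z)/(2*z) (W(z) = 2 + (z - 2*√z)/(z + z) = 2 + (z - 2*√z)/((2*z)) = 2 + (z - 2*√z)*(1/(2*z)) = 2 + (z - 2*√z)/(2*z))
1/(D(-7, 12) - 150) - 119*(6 - 6)*W(5) = 1/(-7 - 150) - 119*(6 - 6)*(5/2 - 1/√5) = 1/(-157) - 0*(5/2 - √5/5) = -1/157 - 0*(5/2 - √5/5) = -1/157 - 119*0 = -1/157 + 0 = -1/157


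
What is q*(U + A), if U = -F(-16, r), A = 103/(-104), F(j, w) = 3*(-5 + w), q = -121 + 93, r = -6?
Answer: -23303/26 ≈ -896.27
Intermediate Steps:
q = -28
F(j, w) = -15 + 3*w
A = -103/104 (A = 103*(-1/104) = -103/104 ≈ -0.99039)
U = 33 (U = -(-15 + 3*(-6)) = -(-15 - 18) = -1*(-33) = 33)
q*(U + A) = -28*(33 - 103/104) = -28*3329/104 = -23303/26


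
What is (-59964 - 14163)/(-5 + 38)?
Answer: -24709/11 ≈ -2246.3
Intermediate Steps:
(-59964 - 14163)/(-5 + 38) = -74127/33 = (1/33)*(-74127) = -24709/11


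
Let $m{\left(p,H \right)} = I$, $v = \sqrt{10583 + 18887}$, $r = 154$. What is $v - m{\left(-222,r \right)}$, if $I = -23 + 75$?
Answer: $-52 + \sqrt{29470} \approx 119.67$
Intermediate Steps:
$v = \sqrt{29470} \approx 171.67$
$I = 52$
$m{\left(p,H \right)} = 52$
$v - m{\left(-222,r \right)} = \sqrt{29470} - 52 = -52 + \sqrt{29470}$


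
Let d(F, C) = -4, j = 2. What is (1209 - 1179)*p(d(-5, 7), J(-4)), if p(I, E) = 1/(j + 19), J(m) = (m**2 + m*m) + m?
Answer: 10/7 ≈ 1.4286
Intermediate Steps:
J(m) = m + 2*m**2 (J(m) = (m**2 + m**2) + m = 2*m**2 + m = m + 2*m**2)
p(I, E) = 1/21 (p(I, E) = 1/(2 + 19) = 1/21)
(1209 - 1179)*p(d(-5, 7), J(-4)) = (1209 - 1179)*(1/21) = 30*(1/21) = 10/7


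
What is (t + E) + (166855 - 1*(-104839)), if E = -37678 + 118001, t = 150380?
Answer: 502397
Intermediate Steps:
E = 80323
(t + E) + (166855 - 1*(-104839)) = (150380 + 80323) + (166855 - 1*(-104839)) = 230703 + (166855 + 104839) = 230703 + 271694 = 502397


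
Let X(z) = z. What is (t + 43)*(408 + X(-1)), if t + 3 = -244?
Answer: -83028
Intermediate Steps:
t = -247 (t = -3 - 244 = -247)
(t + 43)*(408 + X(-1)) = (-247 + 43)*(408 - 1) = -204*407 = -83028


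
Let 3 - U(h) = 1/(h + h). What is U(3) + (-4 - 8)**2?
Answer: 881/6 ≈ 146.83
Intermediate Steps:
U(h) = 3 - 1/(2*h) (U(h) = 3 - 1/(h + h) = 3 - 1/(2*h))
U(3) + (-4 - 8)**2 = (3 - 1/2/3) + (-4 - 8)**2 = (3 - 1/2*1/3) + (-12)**2 = (3 - 1/6) + 144 = 17/6 + 144 = 881/6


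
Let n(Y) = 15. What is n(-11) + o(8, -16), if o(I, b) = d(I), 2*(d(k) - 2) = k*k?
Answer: 49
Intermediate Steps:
d(k) = 2 + k²/2 (d(k) = 2 + (k*k)/2 = 2 + k²/2)
o(I, b) = 2 + I²/2
n(-11) + o(8, -16) = 15 + (2 + (½)*8²) = 15 + (2 + (½)*64) = 15 + (2 + 32) = 15 + 34 = 49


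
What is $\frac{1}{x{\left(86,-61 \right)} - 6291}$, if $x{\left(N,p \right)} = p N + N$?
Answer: $- \frac{1}{11451} \approx -8.7329 \cdot 10^{-5}$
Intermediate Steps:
$x{\left(N,p \right)} = N + N p$ ($x{\left(N,p \right)} = N p + N = N + N p$)
$\frac{1}{x{\left(86,-61 \right)} - 6291} = \frac{1}{86 \left(1 - 61\right) - 6291} = \frac{1}{86 \left(-60\right) - 6291} = \frac{1}{-5160 - 6291} = \frac{1}{-11451} = - \frac{1}{11451}$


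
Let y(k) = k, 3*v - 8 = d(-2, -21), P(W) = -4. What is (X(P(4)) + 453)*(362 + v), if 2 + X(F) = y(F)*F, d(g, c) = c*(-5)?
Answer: 559933/3 ≈ 1.8664e+5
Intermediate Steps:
d(g, c) = -5*c
v = 113/3 (v = 8/3 + (-5*(-21))/3 = 8/3 + (1/3)*105 = 8/3 + 35 = 113/3 ≈ 37.667)
X(F) = -2 + F**2 (X(F) = -2 + F*F = -2 + F**2)
(X(P(4)) + 453)*(362 + v) = ((-2 + (-4)**2) + 453)*(362 + 113/3) = ((-2 + 16) + 453)*(1199/3) = (14 + 453)*(1199/3) = 467*(1199/3) = 559933/3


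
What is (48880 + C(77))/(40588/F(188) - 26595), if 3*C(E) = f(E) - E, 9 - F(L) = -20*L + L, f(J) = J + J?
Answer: -525393577/285588321 ≈ -1.8397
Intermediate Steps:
f(J) = 2*J
F(L) = 9 + 19*L (F(L) = 9 - (-20*L + L) = 9 - (-19)*L = 9 + 19*L)
C(E) = E/3 (C(E) = (2*E - E)/3 = E/3)
(48880 + C(77))/(40588/F(188) - 26595) = (48880 + (⅓)*77)/(40588/(9 + 19*188) - 26595) = (48880 + 77/3)/(40588/(9 + 3572) - 26595) = 146717/(3*(40588/3581 - 26595)) = 146717/(3*(-95196107/3581)) = (146717/3)*(-3581/95196107) = -525393577/285588321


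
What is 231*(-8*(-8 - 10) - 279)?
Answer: -31185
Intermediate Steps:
231*(-8*(-8 - 10) - 279) = 231*(-8*(-18) - 279) = 231*(144 - 279) = 231*(-135) = -31185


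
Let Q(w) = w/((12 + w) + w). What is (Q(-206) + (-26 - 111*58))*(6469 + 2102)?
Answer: -11079705987/200 ≈ -5.5399e+7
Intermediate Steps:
Q(w) = w/(12 + 2*w)
(Q(-206) + (-26 - 111*58))*(6469 + 2102) = ((½)*(-206)/(6 - 206) + (-26 - 111*58))*(6469 + 2102) = ((½)*(-206)/(-200) + (-26 - 6438))*8571 = ((½)*(-206)*(-1/200) - 6464)*8571 = (103/200 - 6464)*8571 = -1292697/200*8571 = -11079705987/200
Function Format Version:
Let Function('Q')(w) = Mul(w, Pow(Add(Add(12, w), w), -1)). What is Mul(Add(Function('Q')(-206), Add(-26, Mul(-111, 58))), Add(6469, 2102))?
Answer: Rational(-11079705987, 200) ≈ -5.5399e+7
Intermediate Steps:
Function('Q')(w) = Mul(w, Pow(Add(12, Mul(2, w)), -1))
Mul(Add(Function('Q')(-206), Add(-26, Mul(-111, 58))), Add(6469, 2102)) = Mul(Add(Mul(Rational(1, 2), -206, Pow(Add(6, -206), -1)), Add(-26, Mul(-111, 58))), Add(6469, 2102)) = Mul(Add(Mul(Rational(1, 2), -206, Pow(-200, -1)), Add(-26, -6438)), 8571) = Mul(Add(Mul(Rational(1, 2), -206, Rational(-1, 200)), -6464), 8571) = Mul(Add(Rational(103, 200), -6464), 8571) = Mul(Rational(-1292697, 200), 8571) = Rational(-11079705987, 200)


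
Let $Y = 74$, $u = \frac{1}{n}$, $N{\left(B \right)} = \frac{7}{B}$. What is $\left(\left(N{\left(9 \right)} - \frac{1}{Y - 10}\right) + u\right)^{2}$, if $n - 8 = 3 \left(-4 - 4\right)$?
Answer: $\frac{162409}{331776} \approx 0.48951$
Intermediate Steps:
$n = -16$ ($n = 8 + 3 \left(-4 - 4\right) = 8 + 3 \left(-8\right) = 8 - 24 = -16$)
$u = - \frac{1}{16}$ ($u = \frac{1}{-16} = - \frac{1}{16} \approx -0.0625$)
$\left(\left(N{\left(9 \right)} - \frac{1}{Y - 10}\right) + u\right)^{2} = \left(\left(\frac{7}{9} - \frac{1}{74 - 10}\right) - \frac{1}{16}\right)^{2} = \left(\left(7 \cdot \frac{1}{9} - \frac{1}{64}\right) - \frac{1}{16}\right)^{2} = \left(\left(\frac{7}{9} - \frac{1}{64}\right) - \frac{1}{16}\right)^{2} = \left(\frac{439}{576} - \frac{1}{16}\right)^{2} = \left(\frac{403}{576}\right)^{2} = \frac{162409}{331776}$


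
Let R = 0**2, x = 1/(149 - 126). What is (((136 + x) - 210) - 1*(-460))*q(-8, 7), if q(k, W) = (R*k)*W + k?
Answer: -71032/23 ≈ -3088.3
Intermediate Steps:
x = 1/23 ≈ 0.043478
R = 0
q(k, W) = k (q(k, W) = (0*k)*W + k = 0*W + k = 0 + k = k)
(((136 + x) - 210) - 1*(-460))*q(-8, 7) = (((136 + 1/23) - 210) - 1*(-460))*(-8) = ((3129/23 - 210) + 460)*(-8) = (-1701/23 + 460)*(-8) = (8879/23)*(-8) = -71032/23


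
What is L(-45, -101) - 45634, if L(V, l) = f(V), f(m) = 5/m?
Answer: -410707/9 ≈ -45634.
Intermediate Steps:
L(V, l) = 5/V
L(-45, -101) - 45634 = 5/(-45) - 45634 = 5*(-1/45) - 45634 = -⅑ - 45634 = -410707/9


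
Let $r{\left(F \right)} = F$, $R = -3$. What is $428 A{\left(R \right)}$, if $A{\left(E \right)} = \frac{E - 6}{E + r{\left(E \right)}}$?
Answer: $642$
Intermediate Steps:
$A{\left(E \right)} = \frac{-6 + E}{2 E}$ ($A{\left(E \right)} = \frac{E - 6}{E + E} = \frac{-6 + E}{2 E}$)
$428 A{\left(R \right)} = 428 \frac{-6 - 3}{2 \left(-3\right)} = 428 \cdot \frac{1}{2} \left(- \frac{1}{3}\right) \left(-9\right) = 428 \cdot \frac{3}{2} = 642$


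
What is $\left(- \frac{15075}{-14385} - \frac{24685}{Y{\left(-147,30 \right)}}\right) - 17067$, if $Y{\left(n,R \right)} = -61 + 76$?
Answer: $- \frac{53833327}{2877} \approx -18712.0$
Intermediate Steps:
$Y{\left(n,R \right)} = 15$
$\left(- \frac{15075}{-14385} - \frac{24685}{Y{\left(-147,30 \right)}}\right) - 17067 = \left(- \frac{15075}{-14385} - \frac{24685}{15}\right) - 17067 = \left(\left(-15075\right) \left(- \frac{1}{14385}\right) - \frac{4937}{3}\right) - 17067 = \left(\frac{1005}{959} - \frac{4937}{3}\right) - 17067 = - \frac{4731568}{2877} - 17067 = - \frac{53833327}{2877}$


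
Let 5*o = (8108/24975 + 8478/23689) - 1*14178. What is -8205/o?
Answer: 24271734594375/8387765675488 ≈ 2.8937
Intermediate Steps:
o = -8387765675488/2958163875 (o = ((8108/24975 + 8478/23689) - 1*14178)/5 = ((8108*(1/24975) + 8478*(1/23689)) - 14178)/5 = ((8108/24975 + 8478/23689) - 14178)/5 = (403808462/591632775 - 14178)/5 = (⅕)*(-8387765675488/591632775) = -8387765675488/2958163875 ≈ -2835.5)
-8205/o = -8205/(-8387765675488/2958163875) = -8205*(-2958163875/8387765675488) = 24271734594375/8387765675488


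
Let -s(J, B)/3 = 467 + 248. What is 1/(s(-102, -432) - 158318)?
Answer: -1/160463 ≈ -6.2320e-6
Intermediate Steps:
s(J, B) = -2145 (s(J, B) = -3*(467 + 248) = -3*715 = -2145)
1/(s(-102, -432) - 158318) = 1/(-2145 - 158318) = 1/(-160463) = -1/160463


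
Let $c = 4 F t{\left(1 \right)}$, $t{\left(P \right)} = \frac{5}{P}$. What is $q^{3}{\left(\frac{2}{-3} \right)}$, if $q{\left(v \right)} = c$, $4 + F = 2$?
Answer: $-64000$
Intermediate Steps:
$F = -2$ ($F = -4 + 2 = -2$)
$c = -40$ ($c = 4 \left(-2\right) \frac{5}{1} = - 8 \cdot 5 \cdot 1 = \left(-8\right) 5 = -40$)
$q{\left(v \right)} = -40$
$q^{3}{\left(\frac{2}{-3} \right)} = \left(-40\right)^{3} = -64000$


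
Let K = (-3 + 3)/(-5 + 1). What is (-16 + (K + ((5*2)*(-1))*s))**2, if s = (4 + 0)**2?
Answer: 30976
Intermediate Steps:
s = 16 (s = 4**2 = 16)
K = 0 (K = 0/(-4) = 0*(-1/4) = 0)
(-16 + (K + ((5*2)*(-1))*s))**2 = (-16 + (0 + ((5*2)*(-1))*16))**2 = (-16 + (0 + (10*(-1))*16))**2 = (-16 + (0 - 10*16))**2 = (-16 + (0 - 160))**2 = (-16 - 160)**2 = (-176)**2 = 30976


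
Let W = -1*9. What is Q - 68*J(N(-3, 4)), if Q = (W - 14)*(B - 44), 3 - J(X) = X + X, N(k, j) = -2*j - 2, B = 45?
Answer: -1587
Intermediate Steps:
N(k, j) = -2 - 2*j
W = -9
J(X) = 3 - 2*X (J(X) = 3 - (X + X) = 3 - 2*X)
Q = -23 (Q = (-9 - 14)*(45 - 44) = -23*1 = -23)
Q - 68*J(N(-3, 4)) = -23 - 68*(3 - 2*(-2 - 2*4)) = -23 - 68*(3 - 2*(-2 - 8)) = -23 - 68*(3 - 2*(-10)) = -23 - 68*(3 + 20) = -23 - 68*23 = -23 - 1564 = -1587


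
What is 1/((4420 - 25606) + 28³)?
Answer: 1/766 ≈ 0.0013055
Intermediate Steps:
1/((4420 - 25606) + 28³) = 1/(-21186 + 21952) = 1/766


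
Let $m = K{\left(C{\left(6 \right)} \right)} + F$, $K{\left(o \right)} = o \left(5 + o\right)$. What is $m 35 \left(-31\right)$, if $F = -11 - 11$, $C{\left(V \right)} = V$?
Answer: $-47740$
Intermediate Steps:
$F = -22$ ($F = -11 - 11 = -22$)
$m = 44$ ($m = 6 \left(5 + 6\right) - 22 = 6 \cdot 11 - 22 = 66 - 22 = 44$)
$m 35 \left(-31\right) = 44 \cdot 35 \left(-31\right) = 1540 \left(-31\right) = -47740$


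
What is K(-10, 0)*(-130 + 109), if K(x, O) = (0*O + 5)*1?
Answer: -105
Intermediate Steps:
K(x, O) = 5 (K(x, O) = (0 + 5)*1 = 5*1 = 5)
K(-10, 0)*(-130 + 109) = 5*(-130 + 109) = 5*(-21) = -105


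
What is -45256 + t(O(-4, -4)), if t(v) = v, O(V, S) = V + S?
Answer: -45264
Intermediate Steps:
O(V, S) = S + V
-45256 + t(O(-4, -4)) = -45256 + (-4 - 4) = -45256 - 8 = -45264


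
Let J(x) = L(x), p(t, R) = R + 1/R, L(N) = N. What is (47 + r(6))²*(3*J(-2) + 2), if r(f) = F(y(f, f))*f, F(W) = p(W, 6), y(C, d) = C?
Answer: -28224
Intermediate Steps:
F(W) = 37/6 (F(W) = 6 + 1/6 = 6 + ⅙ = 37/6)
J(x) = x
r(f) = 37*f/6
(47 + r(6))²*(3*J(-2) + 2) = (47 + (37/6)*6)²*(3*(-2) + 2) = (47 + 37)²*(-6 + 2) = 84²*(-4) = 7056*(-4) = -28224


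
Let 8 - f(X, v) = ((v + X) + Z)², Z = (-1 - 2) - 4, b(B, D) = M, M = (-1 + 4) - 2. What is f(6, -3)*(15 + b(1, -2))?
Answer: -128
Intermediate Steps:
M = 1 (M = 3 - 2 = 1)
b(B, D) = 1
Z = -7 (Z = -3 - 4 = -7)
f(X, v) = 8 - (-7 + X + v)² (f(X, v) = 8 - ((v + X) - 7)² = 8 - ((X + v) - 7)² = 8 - (-7 + X + v)²)
f(6, -3)*(15 + b(1, -2)) = (8 - (-7 + 6 - 3)²)*(15 + 1) = (8 - 1*(-4)²)*16 = (8 - 1*16)*16 = (8 - 16)*16 = -8*16 = -128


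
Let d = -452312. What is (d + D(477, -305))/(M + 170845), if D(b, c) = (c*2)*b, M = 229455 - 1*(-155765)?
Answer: -743282/556065 ≈ -1.3367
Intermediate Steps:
M = 385220 (M = 229455 + 155765 = 385220)
D(b, c) = 2*b*c (D(b, c) = (2*c)*b = 2*b*c)
(d + D(477, -305))/(M + 170845) = (-452312 + 2*477*(-305))/(385220 + 170845) = (-452312 - 290970)/556065 = -743282*1/556065 = -743282/556065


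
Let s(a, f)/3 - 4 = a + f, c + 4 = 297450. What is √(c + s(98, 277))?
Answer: √298583 ≈ 546.43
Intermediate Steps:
c = 297446 (c = -4 + 297450 = 297446)
s(a, f) = 12 + 3*a + 3*f (s(a, f) = 12 + 3*(a + f) = 12 + (3*a + 3*f) = 12 + 3*a + 3*f)
√(c + s(98, 277)) = √(297446 + (12 + 3*98 + 3*277)) = √(297446 + (12 + 294 + 831)) = √(297446 + 1137) = √298583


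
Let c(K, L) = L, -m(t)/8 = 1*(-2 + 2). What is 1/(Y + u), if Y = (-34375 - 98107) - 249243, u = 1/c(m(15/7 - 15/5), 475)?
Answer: -475/181319374 ≈ -2.6197e-6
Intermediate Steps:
m(t) = 0 (m(t) = -8*(-2 + 2) = -8*0 = 0)
u = 1/475 ≈ 0.0021053
Y = -381725 (Y = -132482 - 249243 = -381725)
1/(Y + u) = 1/(-381725 + 1/475) = 1/(-181319374/475) = -475/181319374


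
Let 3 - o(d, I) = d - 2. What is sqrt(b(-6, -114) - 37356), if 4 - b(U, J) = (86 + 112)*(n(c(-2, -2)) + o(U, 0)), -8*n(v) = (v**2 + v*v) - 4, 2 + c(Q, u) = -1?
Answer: I*sqrt(156734)/2 ≈ 197.95*I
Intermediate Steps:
o(d, I) = 5 - d (o(d, I) = 3 - (d - 2) = 3 - (-2 + d) = 3 + (2 - d) = 5 - d)
c(Q, u) = -3 (c(Q, u) = -2 - 1 = -3)
n(v) = 1/2 - v**2/4 (n(v) = -((v**2 + v*v) - 4)/8 = -((v**2 + v**2) - 4)/8 = -(2*v**2 - 4)/8 = -(-4 + 2*v**2)/8 = 1/2 - v**2/4)
b(U, J) = -1279/2 + 198*U (b(U, J) = 4 - (86 + 112)*((1/2 - 1/4*(-3)**2) + (5 - U)) = 4 - 198*((1/2 - 1/4*9) + (5 - U)) = 4 - 198*((1/2 - 9/4) + (5 - U)) = 4 - 198*(-7/4 + (5 - U)) = 4 - 198*(13/4 - U) = 4 - (1287/2 - 198*U) = 4 + (-1287/2 + 198*U) = -1279/2 + 198*U)
sqrt(b(-6, -114) - 37356) = sqrt((-1279/2 + 198*(-6)) - 37356) = sqrt((-1279/2 - 1188) - 37356) = sqrt(-3655/2 - 37356) = sqrt(-78367/2) = I*sqrt(156734)/2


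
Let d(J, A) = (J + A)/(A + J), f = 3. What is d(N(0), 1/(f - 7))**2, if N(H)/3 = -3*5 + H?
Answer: 1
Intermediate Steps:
N(H) = -45 + 3*H (N(H) = 3*(-3*5 + H) = 3*(-15 + H) = -45 + 3*H)
d(J, A) = 1 (d(J, A) = (A + J)/(A + J) = 1)
d(N(0), 1/(f - 7))**2 = 1**2 = 1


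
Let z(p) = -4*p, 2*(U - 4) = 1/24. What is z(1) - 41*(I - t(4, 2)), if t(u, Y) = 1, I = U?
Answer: -6137/48 ≈ -127.85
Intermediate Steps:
U = 193/48 (U = 4 + (1/24)/2 = 4 + (1*(1/24))/2 = 4 + (1/2)*(1/24) = 4 + 1/48 = 193/48 ≈ 4.0208)
I = 193/48 ≈ 4.0208
z(1) - 41*(I - t(4, 2)) = -4*1 - 41*(193/48 - 1*1) = -4 - 41*(193/48 - 1) = -4 - 41*145/48 = -4 - 5945/48 = -6137/48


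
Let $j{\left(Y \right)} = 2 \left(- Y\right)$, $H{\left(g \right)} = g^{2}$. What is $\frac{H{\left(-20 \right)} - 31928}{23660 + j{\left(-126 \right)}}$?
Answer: $- \frac{563}{427} \approx -1.3185$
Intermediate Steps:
$j{\left(Y \right)} = - 2 Y$
$\frac{H{\left(-20 \right)} - 31928}{23660 + j{\left(-126 \right)}} = \frac{\left(-20\right)^{2} - 31928}{23660 - -252} = \frac{400 - 31928}{23660 + 252} = - \frac{31528}{23912} = \left(-31528\right) \frac{1}{23912} = - \frac{563}{427}$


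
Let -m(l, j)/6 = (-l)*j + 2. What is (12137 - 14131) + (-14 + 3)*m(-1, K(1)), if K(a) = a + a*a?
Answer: -1730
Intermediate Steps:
K(a) = a + a**2
m(l, j) = -12 + 6*j*l (m(l, j) = -6*((-l)*j + 2) = -6*(-j*l + 2) = -6*(2 - j*l) = -12 + 6*j*l)
(12137 - 14131) + (-14 + 3)*m(-1, K(1)) = (12137 - 14131) + (-14 + 3)*(-12 + 6*(1*(1 + 1))*(-1)) = -1994 - 11*(-12 + 6*(1*2)*(-1)) = -1994 - 11*(-12 + 6*2*(-1)) = -1994 - 11*(-12 - 12) = -1994 - 11*(-24) = -1994 + 264 = -1730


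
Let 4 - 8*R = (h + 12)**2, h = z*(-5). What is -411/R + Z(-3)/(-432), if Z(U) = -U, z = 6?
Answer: 7393/720 ≈ 10.268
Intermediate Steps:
h = -30 (h = 6*(-5) = -30)
R = -40 (R = 1/2 - (-30 + 12)**2/8 = 1/2 - 1/8*(-18)**2 = 1/2 - 1/8*324 = 1/2 - 81/2 = -40)
-411/R + Z(-3)/(-432) = -411/(-40) - 1*(-3)/(-432) = -411*(-1/40) + 3*(-1/432) = 411/40 - 1/144 = 7393/720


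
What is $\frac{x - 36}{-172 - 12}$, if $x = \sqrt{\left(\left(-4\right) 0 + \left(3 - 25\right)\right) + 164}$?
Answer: $\frac{9}{46} - \frac{\sqrt{142}}{184} \approx 0.13089$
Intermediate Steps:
$x = \sqrt{142}$ ($x = \sqrt{\left(0 + \left(3 - 25\right)\right) + 164} = \sqrt{\left(0 - 22\right) + 164} = \sqrt{-22 + 164} = \sqrt{142} \approx 11.916$)
$\frac{x - 36}{-172 - 12} = \frac{\sqrt{142} - 36}{-172 - 12} = \frac{-36 + \sqrt{142}}{-184} = \left(-36 + \sqrt{142}\right) \left(- \frac{1}{184}\right) = \frac{9}{46} - \frac{\sqrt{142}}{184}$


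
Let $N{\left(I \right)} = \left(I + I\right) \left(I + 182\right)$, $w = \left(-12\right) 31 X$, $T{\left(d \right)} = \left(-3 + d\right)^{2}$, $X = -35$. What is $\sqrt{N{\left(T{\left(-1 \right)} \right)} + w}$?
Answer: $2 \sqrt{4839} \approx 139.13$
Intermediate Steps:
$w = 13020$ ($w = \left(-12\right) 31 \left(-35\right) = \left(-372\right) \left(-35\right) = 13020$)
$N{\left(I \right)} = 2 I \left(182 + I\right)$
$\sqrt{N{\left(T{\left(-1 \right)} \right)} + w} = \sqrt{2 \left(-3 - 1\right)^{2} \left(182 + \left(-3 - 1\right)^{2}\right) + 13020} = \sqrt{2 \left(-4\right)^{2} \left(182 + \left(-4\right)^{2}\right) + 13020} = \sqrt{2 \cdot 16 \left(182 + 16\right) + 13020} = \sqrt{2 \cdot 16 \cdot 198 + 13020} = \sqrt{6336 + 13020} = \sqrt{19356} = 2 \sqrt{4839}$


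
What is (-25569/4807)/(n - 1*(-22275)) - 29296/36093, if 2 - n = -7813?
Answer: -1412791116799/1740195481530 ≈ -0.81186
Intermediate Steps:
n = 7815 (n = 2 - 1*(-7813) = 2 + 7813 = 7815)
(-25569/4807)/(n - 1*(-22275)) - 29296/36093 = (-25569/4807)/(7815 - 1*(-22275)) - 29296/36093 = (-25569*1/4807)/(7815 + 22275) - 29296*1/36093 = -25569/4807/30090 - 29296/36093 = -25569/4807*1/30090 - 29296/36093 = -8523/48214210 - 29296/36093 = -1412791116799/1740195481530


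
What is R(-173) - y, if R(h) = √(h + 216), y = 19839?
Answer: -19839 + √43 ≈ -19832.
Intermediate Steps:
R(h) = √(216 + h)
R(-173) - y = √(216 - 173) - 1*19839 = √43 - 19839 = -19839 + √43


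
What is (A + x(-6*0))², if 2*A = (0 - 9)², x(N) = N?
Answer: 6561/4 ≈ 1640.3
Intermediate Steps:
A = 81/2 (A = (0 - 9)²/2 = (½)*(-9)² = (½)*81 = 81/2 ≈ 40.500)
(A + x(-6*0))² = (81/2 - 6*0)² = (81/2 + 0)² = (81/2)² = 6561/4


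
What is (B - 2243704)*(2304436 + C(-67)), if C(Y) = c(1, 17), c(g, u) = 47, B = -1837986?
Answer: -9406185216270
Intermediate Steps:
C(Y) = 47
(B - 2243704)*(2304436 + C(-67)) = (-1837986 - 2243704)*(2304436 + 47) = -4081690*2304483 = -9406185216270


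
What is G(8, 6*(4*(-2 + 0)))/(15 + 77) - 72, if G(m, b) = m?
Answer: -1654/23 ≈ -71.913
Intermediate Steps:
G(8, 6*(4*(-2 + 0)))/(15 + 77) - 72 = 8/(15 + 77) - 72 = 8/92 - 72 = (1/92)*8 - 72 = 2/23 - 72 = -1654/23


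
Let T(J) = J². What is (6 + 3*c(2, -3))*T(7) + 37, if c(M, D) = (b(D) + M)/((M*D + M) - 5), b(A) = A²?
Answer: 454/3 ≈ 151.33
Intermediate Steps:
c(M, D) = (M + D²)/(-5 + M + D*M) (c(M, D) = (D² + M)/((M*D + M) - 5) = (M + D²)/((D*M + M) - 5) = (M + D²)/((M + D*M) - 5) = (M + D²)/(-5 + M + D*M))
(6 + 3*c(2, -3))*T(7) + 37 = (6 + 3*((2 + (-3)²)/(-5 + 2 - 3*2)))*7² + 37 = (6 + 3*((2 + 9)/(-5 + 2 - 6)))*49 + 37 = (6 + 3*(11/(-9)))*49 + 37 = (6 + 3*(-⅑*11))*49 + 37 = (6 + 3*(-11/9))*49 + 37 = (6 - 11/3)*49 + 37 = (7/3)*49 + 37 = 343/3 + 37 = 454/3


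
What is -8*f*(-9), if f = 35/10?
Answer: 252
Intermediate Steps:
f = 7/2 (f = 35*(1/10) = 7/2 ≈ 3.5000)
-8*f*(-9) = -8*7/2*(-9) = -28*(-9) = 252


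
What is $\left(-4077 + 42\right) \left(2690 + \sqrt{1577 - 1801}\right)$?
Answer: $-10854150 - 16140 i \sqrt{14} \approx -1.0854 \cdot 10^{7} - 60390.0 i$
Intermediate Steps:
$\left(-4077 + 42\right) \left(2690 + \sqrt{1577 - 1801}\right) = - 4035 \left(2690 + \sqrt{-224}\right) = - 4035 \left(2690 + 4 i \sqrt{14}\right) = -10854150 - 16140 i \sqrt{14}$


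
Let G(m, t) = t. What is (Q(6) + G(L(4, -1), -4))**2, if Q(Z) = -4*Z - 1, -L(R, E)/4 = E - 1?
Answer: 841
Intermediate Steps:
L(R, E) = 4 - 4*E (L(R, E) = -4*(E - 1) = -4*(-1 + E) = 4 - 4*E)
Q(Z) = -1 - 4*Z
(Q(6) + G(L(4, -1), -4))**2 = ((-1 - 4*6) - 4)**2 = ((-1 - 24) - 4)**2 = (-25 - 4)**2 = (-29)**2 = 841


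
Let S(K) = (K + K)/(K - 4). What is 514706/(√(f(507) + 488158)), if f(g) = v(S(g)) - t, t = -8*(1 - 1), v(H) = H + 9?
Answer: 514706*√123511154545/245549015 ≈ 736.67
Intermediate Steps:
S(K) = 2*K/(-4 + K) (S(K) = (2*K)/(-4 + K) = 2*K/(-4 + K))
v(H) = 9 + H
t = 0 (t = -8*0 = 0)
f(g) = 9 + 2*g/(-4 + g) (f(g) = (9 + 2*g/(-4 + g)) - 1*0 = (9 + 2*g/(-4 + g)) + 0 = 9 + 2*g/(-4 + g))
514706/(√(f(507) + 488158)) = 514706/(√((-36 + 11*507)/(-4 + 507) + 488158)) = 514706/(√((-36 + 5577)/503 + 488158)) = 514706/(√((1/503)*5541 + 488158)) = 514706/(√(5541/503 + 488158)) = 514706/(√(245549015/503)) = 514706/((√123511154545/503)) = 514706*(√123511154545/245549015) = 514706*√123511154545/245549015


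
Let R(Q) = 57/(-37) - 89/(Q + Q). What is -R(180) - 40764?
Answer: -542952667/13320 ≈ -40762.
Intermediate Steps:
R(Q) = -57/37 - 89/(2*Q) (R(Q) = 57*(-1/37) - 89*1/(2*Q) = -57/37 - 89/(2*Q))
-R(180) - 40764 = -(-3293 - 114*180)/(74*180) - 40764 = -(-3293 - 20520)/(74*180) - 40764 = -(-23813)/(74*180) - 40764 = -1*(-23813/13320) - 40764 = 23813/13320 - 40764 = -542952667/13320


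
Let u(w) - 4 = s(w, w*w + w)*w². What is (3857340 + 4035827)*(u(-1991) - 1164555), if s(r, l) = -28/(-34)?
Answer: 281784222792089/17 ≈ 1.6576e+13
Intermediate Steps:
s(r, l) = 14/17 (s(r, l) = -28*(-1/34) = 14/17)
u(w) = 4 + 14*w²/17
(3857340 + 4035827)*(u(-1991) - 1164555) = (3857340 + 4035827)*((4 + (14/17)*(-1991)²) - 1164555) = 7893167*((4 + (14/17)*3964081) - 1164555) = 7893167*((4 + 55497134/17) - 1164555) = 7893167*(55497202/17 - 1164555) = 7893167*(35699767/17) = 281784222792089/17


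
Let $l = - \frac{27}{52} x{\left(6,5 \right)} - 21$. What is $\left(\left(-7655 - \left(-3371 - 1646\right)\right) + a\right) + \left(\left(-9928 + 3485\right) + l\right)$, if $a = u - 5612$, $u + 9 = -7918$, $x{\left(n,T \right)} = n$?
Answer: $- \frac{588747}{26} \approx -22644.0$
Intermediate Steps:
$u = -7927$ ($u = -9 - 7918 = -7927$)
$a = -13539$ ($a = -7927 - 5612 = -13539$)
$l = - \frac{627}{26}$ ($l = - \frac{27}{52} \cdot 6 - 21 = \left(-27\right) \frac{1}{52} \cdot 6 - 21 = \left(- \frac{27}{52}\right) 6 - 21 = - \frac{81}{26} - 21 = - \frac{627}{26} \approx -24.115$)
$\left(\left(-7655 - \left(-3371 - 1646\right)\right) + a\right) + \left(\left(-9928 + 3485\right) + l\right) = \left(\left(-7655 - \left(-3371 - 1646\right)\right) - 13539\right) + \left(\left(-9928 + 3485\right) - \frac{627}{26}\right) = \left(\left(-7655 - -5017\right) - 13539\right) - \frac{168145}{26} = \left(\left(-7655 + 5017\right) - 13539\right) - \frac{168145}{26} = \left(-2638 - 13539\right) - \frac{168145}{26} = -16177 - \frac{168145}{26} = - \frac{588747}{26}$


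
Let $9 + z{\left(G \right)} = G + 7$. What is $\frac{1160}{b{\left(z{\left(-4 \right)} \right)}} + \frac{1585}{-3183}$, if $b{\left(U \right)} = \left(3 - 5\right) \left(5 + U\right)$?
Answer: $\frac{1844555}{3183} \approx 579.5$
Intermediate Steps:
$z{\left(G \right)} = -2 + G$ ($z{\left(G \right)} = -9 + \left(G + 7\right) = -9 + \left(7 + G\right) = -2 + G$)
$b{\left(U \right)} = -10 - 2 U$ ($b{\left(U \right)} = \left(3 - 5\right) \left(5 + U\right) = - 2 \left(5 + U\right) = -10 - 2 U$)
$\frac{1160}{b{\left(z{\left(-4 \right)} \right)}} + \frac{1585}{-3183} = \frac{1160}{-10 - 2 \left(-2 - 4\right)} + \frac{1585}{-3183} = \frac{1160}{-10 - -12} + 1585 \left(- \frac{1}{3183}\right) = \frac{1160}{-10 + 12} - \frac{1585}{3183} = \frac{1160}{2} - \frac{1585}{3183} = 1160 \cdot \frac{1}{2} - \frac{1585}{3183} = 580 - \frac{1585}{3183} = \frac{1844555}{3183}$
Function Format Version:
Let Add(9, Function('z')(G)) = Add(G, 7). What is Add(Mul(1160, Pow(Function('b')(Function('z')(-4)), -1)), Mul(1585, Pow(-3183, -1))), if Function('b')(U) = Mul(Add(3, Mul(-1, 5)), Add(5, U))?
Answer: Rational(1844555, 3183) ≈ 579.50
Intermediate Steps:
Function('z')(G) = Add(-2, G) (Function('z')(G) = Add(-9, Add(G, 7)) = Add(-9, Add(7, G)) = Add(-2, G))
Function('b')(U) = Add(-10, Mul(-2, U)) (Function('b')(U) = Mul(Add(3, -5), Add(5, U)) = Mul(-2, Add(5, U)) = Add(-10, Mul(-2, U)))
Add(Mul(1160, Pow(Function('b')(Function('z')(-4)), -1)), Mul(1585, Pow(-3183, -1))) = Add(Mul(1160, Pow(Add(-10, Mul(-2, Add(-2, -4))), -1)), Mul(1585, Pow(-3183, -1))) = Add(Mul(1160, Pow(Add(-10, Mul(-2, -6)), -1)), Mul(1585, Rational(-1, 3183))) = Add(Mul(1160, Pow(Add(-10, 12), -1)), Rational(-1585, 3183)) = Add(Mul(1160, Pow(2, -1)), Rational(-1585, 3183)) = Add(Mul(1160, Rational(1, 2)), Rational(-1585, 3183)) = Add(580, Rational(-1585, 3183)) = Rational(1844555, 3183)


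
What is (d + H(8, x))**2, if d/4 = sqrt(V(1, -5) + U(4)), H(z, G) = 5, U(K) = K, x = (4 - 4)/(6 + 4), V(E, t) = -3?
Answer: 81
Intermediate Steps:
x = 0 (x = 0/10 = 0*(1/10) = 0)
d = 4 (d = 4*sqrt(-3 + 4) = 4*sqrt(1) = 4*1 = 4)
(d + H(8, x))**2 = (4 + 5)**2 = 9**2 = 81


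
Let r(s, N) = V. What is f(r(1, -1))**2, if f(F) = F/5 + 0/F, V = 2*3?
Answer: 36/25 ≈ 1.4400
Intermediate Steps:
V = 6
r(s, N) = 6
f(F) = F/5 (f(F) = F*(1/5) + 0 = F/5 + 0 = F/5)
f(r(1, -1))**2 = ((1/5)*6)**2 = (6/5)**2 = 36/25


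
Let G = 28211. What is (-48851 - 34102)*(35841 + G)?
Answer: -5313305556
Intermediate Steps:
(-48851 - 34102)*(35841 + G) = (-48851 - 34102)*(35841 + 28211) = -82953*64052 = -5313305556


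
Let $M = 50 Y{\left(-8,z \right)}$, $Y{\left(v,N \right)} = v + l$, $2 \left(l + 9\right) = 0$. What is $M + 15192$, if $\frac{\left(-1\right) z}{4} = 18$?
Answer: $14342$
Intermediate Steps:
$l = -9$ ($l = -9 + \frac{1}{2} \cdot 0 = -9 + 0 = -9$)
$z = -72$ ($z = \left(-4\right) 18 = -72$)
$Y{\left(v,N \right)} = -9 + v$ ($Y{\left(v,N \right)} = v - 9 = -9 + v$)
$M = -850$ ($M = 50 \left(-9 - 8\right) = 50 \left(-17\right) = -850$)
$M + 15192 = -850 + 15192 = 14342$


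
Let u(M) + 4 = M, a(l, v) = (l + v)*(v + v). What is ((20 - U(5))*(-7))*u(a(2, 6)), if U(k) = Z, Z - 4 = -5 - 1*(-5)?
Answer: -10304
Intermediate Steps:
Z = 4 (Z = 4 + (-5 - 1*(-5)) = 4 + (-5 + 5) = 4 + 0 = 4)
a(l, v) = 2*v*(l + v) (a(l, v) = (l + v)*(2*v) = 2*v*(l + v))
u(M) = -4 + M
U(k) = 4
((20 - U(5))*(-7))*u(a(2, 6)) = ((20 - 1*4)*(-7))*(-4 + 2*6*(2 + 6)) = ((20 - 4)*(-7))*(-4 + 2*6*8) = (16*(-7))*(-4 + 96) = -112*92 = -10304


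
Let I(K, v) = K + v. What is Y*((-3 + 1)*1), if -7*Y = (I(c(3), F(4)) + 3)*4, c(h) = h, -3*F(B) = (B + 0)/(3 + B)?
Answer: 976/147 ≈ 6.6395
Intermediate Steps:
F(B) = -B/(3*(3 + B)) (F(B) = -(B + 0)/(3*(3 + B)) = -B/(3*(3 + B)))
Y = -488/147 (Y = -((3 - 1*4/(9 + 3*4)) + 3)*4/7 = -((3 - 1*4/(9 + 12)) + 3)*4/7 = -((3 - 1*4/21) + 3)*4/7 = -((3 - 1*4*1/21) + 3)*4/7 = -((3 - 4/21) + 3)*4/7 = -(59/21 + 3)*4/7 = -122*4/147 = -⅐*488/21 = -488/147 ≈ -3.3197)
Y*((-3 + 1)*1) = -488*(-3 + 1)/147 = -(-976)/147 = -488/147*(-2) = 976/147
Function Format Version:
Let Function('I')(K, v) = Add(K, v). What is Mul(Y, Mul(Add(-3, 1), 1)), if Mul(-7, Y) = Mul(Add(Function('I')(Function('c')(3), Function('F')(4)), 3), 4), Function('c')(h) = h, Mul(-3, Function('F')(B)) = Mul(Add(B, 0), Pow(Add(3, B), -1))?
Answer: Rational(976, 147) ≈ 6.6395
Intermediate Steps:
Function('F')(B) = Mul(Rational(-1, 3), B, Pow(Add(3, B), -1)) (Function('F')(B) = Mul(Rational(-1, 3), Mul(Add(B, 0), Pow(Add(3, B), -1))) = Mul(Rational(-1, 3), Mul(B, Pow(Add(3, B), -1))) = Mul(Rational(-1, 3), B, Pow(Add(3, B), -1)))
Y = Rational(-488, 147) (Y = Mul(Rational(-1, 7), Mul(Add(Add(3, Mul(-1, 4, Pow(Add(9, Mul(3, 4)), -1))), 3), 4)) = Mul(Rational(-1, 7), Mul(Add(Add(3, Mul(-1, 4, Pow(Add(9, 12), -1))), 3), 4)) = Mul(Rational(-1, 7), Mul(Add(Add(3, Mul(-1, 4, Pow(21, -1))), 3), 4)) = Mul(Rational(-1, 7), Mul(Add(Add(3, Mul(-1, 4, Rational(1, 21))), 3), 4)) = Mul(Rational(-1, 7), Mul(Add(Add(3, Rational(-4, 21)), 3), 4)) = Mul(Rational(-1, 7), Mul(Add(Rational(59, 21), 3), 4)) = Mul(Rational(-1, 7), Mul(Rational(122, 21), 4)) = Mul(Rational(-1, 7), Rational(488, 21)) = Rational(-488, 147) ≈ -3.3197)
Mul(Y, Mul(Add(-3, 1), 1)) = Mul(Rational(-488, 147), Mul(Add(-3, 1), 1)) = Mul(Rational(-488, 147), Mul(-2, 1)) = Mul(Rational(-488, 147), -2) = Rational(976, 147)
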